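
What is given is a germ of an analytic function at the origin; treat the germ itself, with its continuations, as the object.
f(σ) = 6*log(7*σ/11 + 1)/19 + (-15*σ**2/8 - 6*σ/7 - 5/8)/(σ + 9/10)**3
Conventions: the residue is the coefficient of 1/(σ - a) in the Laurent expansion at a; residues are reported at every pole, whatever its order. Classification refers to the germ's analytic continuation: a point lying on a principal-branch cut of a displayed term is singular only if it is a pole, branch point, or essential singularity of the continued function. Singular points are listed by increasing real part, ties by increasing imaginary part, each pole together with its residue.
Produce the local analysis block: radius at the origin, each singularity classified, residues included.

Denominator factor (σ + 9/10)^3: pole of order 3 at -9/10, modulus 9/10.
Branch term (6/19)*log(1 - σ/(-11/7)): its argument vanishes at σ = -11/7, a logarithmic branch point, modulus 11/7.
The radius of convergence is the smallest modulus among the singular points: 9/10.
The branch term is analytic at -9/10 and contributes nothing to the residue; only the rational part matters.
At the order-3 pole -9/10 set g(σ) = (σ - (-9/10))^3*(rational part) = -15*σ**2/8 - 6*σ/7 - 5/8.
Order-3 pole: residue = g''(a)/2; g''(-9/10) = -15/4, so the residue is -15/8.
List the singular points by increasing real part (a conjugate pair: the negative imaginary part first).

Radius of convergence at 0: 9/10.
At -11/7: a logarithmic branch point.
At -9/10: a pole of order 3; residue -15/8.


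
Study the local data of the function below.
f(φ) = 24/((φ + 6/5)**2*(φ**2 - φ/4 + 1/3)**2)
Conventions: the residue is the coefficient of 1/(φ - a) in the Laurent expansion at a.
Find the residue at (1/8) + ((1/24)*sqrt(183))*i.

The factor φ**2 - φ/4 + 1/3 splits as (φ - a)(φ - a') with a = (1/8) + ((1/24)*sqrt(183))*i, a' = (1/8) - ((1/24)*sqrt(183))*i. At the order-2 pole a set g(φ) = (φ - a)^2*f(φ) = [24/(φ + 6/5)**2] / (φ - a')^2.
Order-2 pole: residue = g'(a); g'((1/8) + ((1/24)*sqrt(183))*i) = (-214650000/30080231) - ((190545080400/111928539551)*sqrt(183))*i, so the residue is (-214650000/30080231) - ((190545080400/111928539551)*sqrt(183))*i.

The residue is (-214650000/30080231) - ((190545080400/111928539551)*sqrt(183))*i.


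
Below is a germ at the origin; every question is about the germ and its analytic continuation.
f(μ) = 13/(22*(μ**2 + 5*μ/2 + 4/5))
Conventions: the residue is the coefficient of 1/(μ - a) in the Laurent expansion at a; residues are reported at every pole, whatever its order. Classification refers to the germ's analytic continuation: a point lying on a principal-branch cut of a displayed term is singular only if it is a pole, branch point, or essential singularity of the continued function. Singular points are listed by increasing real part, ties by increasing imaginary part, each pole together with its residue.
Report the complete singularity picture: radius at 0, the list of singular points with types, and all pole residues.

Radius of convergence at 0: 5/4 - (1/20)*sqrt(305).
At -5/4 - (1/20)*sqrt(305): a pole of order 1; residue -(13/671)*sqrt(305).
At -5/4 + (1/20)*sqrt(305): a pole of order 1; residue (13/671)*sqrt(305).

Denominator factor (μ**2 + 5*μ/2 + 4/5): discriminant 61/20, real irrational roots -5/4 + (1/20)*sqrt(305) and -5/4 - (1/20)*sqrt(305); poles of order 1, moduli 5/4 - (1/20)*sqrt(305) and 5/4 + (1/20)*sqrt(305).
The radius of convergence is the smallest modulus among the singular points: 5/4 - (1/20)*sqrt(305).
The factor μ**2 + 5*μ/2 + 4/5 splits as (μ - a)(μ - a') with a = -5/4 - (1/20)*sqrt(305), a' = -5/4 + (1/20)*sqrt(305). At the order-1 pole a set g(μ) = (μ - a)*f(μ) = [13/22] / (μ - a').
Simple pole: residue = g(a) at a = -5/4 - (1/20)*sqrt(305), which is -(13/671)*sqrt(305).
The factor μ**2 + 5*μ/2 + 4/5 splits as (μ - a)(μ - a') with a = -5/4 + (1/20)*sqrt(305), a' = -5/4 - (1/20)*sqrt(305). At the order-1 pole a set g(μ) = (μ - a)*f(μ) = [13/22] / (μ - a').
Simple pole: residue = g(a) at a = -5/4 + (1/20)*sqrt(305), which is (13/671)*sqrt(305).
List the singular points by increasing real part (a conjugate pair: the negative imaginary part first).


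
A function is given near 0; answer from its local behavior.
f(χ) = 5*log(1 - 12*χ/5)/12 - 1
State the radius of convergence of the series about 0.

Branch term (5/12)*log(1 - χ/(5/12)): its argument vanishes at χ = 5/12, a logarithmic branch point, modulus 5/12.
The radius of convergence is the smallest modulus among the singular points: 5/12.

The radius of convergence is 5/12.


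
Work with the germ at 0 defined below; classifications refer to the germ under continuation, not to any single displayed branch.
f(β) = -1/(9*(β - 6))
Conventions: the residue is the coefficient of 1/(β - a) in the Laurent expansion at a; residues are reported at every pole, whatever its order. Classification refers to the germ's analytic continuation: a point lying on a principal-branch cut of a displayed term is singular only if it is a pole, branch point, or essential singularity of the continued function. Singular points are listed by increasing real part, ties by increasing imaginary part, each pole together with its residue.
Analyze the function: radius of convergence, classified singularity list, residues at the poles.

Denominator factor (β - 6): pole of order 1 at 6, modulus 6.
The radius of convergence is the smallest modulus among the singular points: 6.
At the order-1 pole 6 set g(β) = (β - (6))*f(β) = -1/9.
Simple pole: residue = g(a) at a = 6, which is -1/9.

Radius of convergence at 0: 6.
At 6: a pole of order 1; residue -1/9.


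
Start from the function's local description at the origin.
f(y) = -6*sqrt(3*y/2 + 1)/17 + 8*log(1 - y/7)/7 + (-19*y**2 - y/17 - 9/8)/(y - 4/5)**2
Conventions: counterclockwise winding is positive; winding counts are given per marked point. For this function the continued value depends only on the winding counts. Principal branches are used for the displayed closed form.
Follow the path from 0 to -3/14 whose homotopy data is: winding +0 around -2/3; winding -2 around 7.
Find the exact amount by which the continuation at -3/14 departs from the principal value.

Continued minus principal equals -(32/7)*pi*i.

The rational part is single-valued and drops out of the difference; each branch term changes only by its own monodromy.
(-6/17)*sqrt(1 - y/(-2/3)): winding +0 is even, the square root returns to the same sheet, contribution 0.
(8/7)*log(1 - y/(7)): each positive loop around 7 adds 2*pi*i to the log, so winding -2 contributes (8/7)*(-2)*2*pi*i = -(32/7)*pi*i.
Summing the contributions at y = -3/14 gives -(32/7)*pi*i.


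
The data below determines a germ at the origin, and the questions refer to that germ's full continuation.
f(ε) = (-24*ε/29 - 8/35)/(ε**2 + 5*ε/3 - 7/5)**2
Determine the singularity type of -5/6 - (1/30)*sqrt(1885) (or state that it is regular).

The point is a pole of order 2.

The denominator factor ε**2 + 5*ε/3 - 7/5 vanishes at -5/6 - (1/30)*sqrt(1885) and appears to the power 2; the numerator there equals 468/1015 + (4/145)*sqrt(1885), nonzero, and no other factor vanishes.
Hence a pole whose order is the multiplicity, 2.


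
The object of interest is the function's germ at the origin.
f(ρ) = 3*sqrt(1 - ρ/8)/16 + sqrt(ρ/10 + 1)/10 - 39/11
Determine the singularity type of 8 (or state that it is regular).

The term (3/16)*sqrt(1 - ρ/(8)) has argument 1 - 8/(8) = 0 at 8: a square-root (algebraic, two-sheeted) branch point; the remaining terms are analytic or single-valued there.

The point is an algebraic (square-root) branch point.


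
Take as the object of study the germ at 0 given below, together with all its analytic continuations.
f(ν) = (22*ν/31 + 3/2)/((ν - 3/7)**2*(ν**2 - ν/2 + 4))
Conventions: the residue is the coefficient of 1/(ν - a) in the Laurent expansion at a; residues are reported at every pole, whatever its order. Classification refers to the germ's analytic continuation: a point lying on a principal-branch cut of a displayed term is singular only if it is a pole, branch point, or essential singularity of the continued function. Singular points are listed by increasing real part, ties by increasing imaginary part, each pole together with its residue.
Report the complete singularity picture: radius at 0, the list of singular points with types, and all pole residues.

Radius of convergence at 0: 3/7.
At (1/4) - ((3/4)*sqrt(7))*i: a pole of order 1; residue (-646849/9381902) - ((1284353/28145706)*sqrt(7))*i.
At (1/4) + ((3/4)*sqrt(7))*i: a pole of order 1; residue (-646849/9381902) + ((1284353/28145706)*sqrt(7))*i.
At 3/7: a pole of order 2; residue 646849/4690951.


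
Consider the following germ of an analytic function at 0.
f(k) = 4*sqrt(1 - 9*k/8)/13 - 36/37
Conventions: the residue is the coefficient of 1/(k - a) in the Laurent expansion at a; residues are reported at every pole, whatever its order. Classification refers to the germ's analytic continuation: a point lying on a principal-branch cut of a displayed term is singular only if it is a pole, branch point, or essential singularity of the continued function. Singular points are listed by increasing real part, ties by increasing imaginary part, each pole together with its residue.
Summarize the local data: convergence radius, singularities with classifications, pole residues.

Branch term (4/13)*sqrt(1 - k/(8/9)): its argument vanishes at k = 8/9, a square-root branch point, modulus 8/9.
The radius of convergence is the smallest modulus among the singular points: 8/9.

Radius of convergence at 0: 8/9.
At 8/9: an algebraic (square-root) branch point.


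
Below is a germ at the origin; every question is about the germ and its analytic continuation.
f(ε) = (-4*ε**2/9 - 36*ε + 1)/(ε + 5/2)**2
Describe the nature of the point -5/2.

The point is a pole of order 2.

The denominator factor ε + 5/2 vanishes at -5/2 and appears to the power 2; the numerator there equals 794/9, nonzero, and no other factor vanishes.
Hence a pole whose order is the multiplicity, 2.


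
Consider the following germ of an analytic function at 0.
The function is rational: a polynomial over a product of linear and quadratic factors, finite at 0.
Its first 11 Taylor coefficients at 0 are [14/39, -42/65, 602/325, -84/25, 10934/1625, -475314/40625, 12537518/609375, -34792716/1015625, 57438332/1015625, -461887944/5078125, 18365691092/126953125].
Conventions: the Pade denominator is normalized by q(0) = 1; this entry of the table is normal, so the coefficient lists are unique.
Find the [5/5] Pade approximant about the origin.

Taylor coefficients needed (read off): a_0 = 14/39, a_1 = -42/65, a_2 = 602/325, a_3 = -84/25, a_4 = 10934/1625, a_5 = -475314/40625, a_6 = 12537518/609375, a_7 = -34792716/1015625, a_8 = 57438332/1015625, a_9 = -461887944/5078125, a_10 = 18365691092/126953125.
Write the denominator as Q(δ) = 1 + q1*δ + q2*δ^2 + q3*δ^3 + q4*δ^4 + q5*δ^5. Requiring Q*f - P = O(δ^11) with deg P <= 5 kills the coefficients of δ^6..δ^10 in Q*f:
  δ^6: a_6 + q1*a_5 + q2*a_4 + q3*a_3 + q4*a_2 + q5*a_1 = 0, i.e. 12537518/609375 + (-475314/40625)*q1 + (10934/1625)*q2 + (-84/25)*q3 + (602/325)*q4 + (-42/65)*q5 = 0.
  δ^7: a_7 + q1*a_6 + q2*a_5 + q3*a_4 + q4*a_3 + q5*a_2 = 0, i.e. -34792716/1015625 + (12537518/609375)*q1 + (-475314/40625)*q2 + (10934/1625)*q3 + (-84/25)*q4 + (602/325)*q5 = 0.
  δ^8: a_8 + q1*a_7 + q2*a_6 + q3*a_5 + q4*a_4 + q5*a_3 = 0, i.e. 57438332/1015625 + (-34792716/1015625)*q1 + (12537518/609375)*q2 + (-475314/40625)*q3 + (10934/1625)*q4 + (-84/25)*q5 = 0.
  δ^9: a_9 + q1*a_8 + q2*a_7 + q3*a_6 + q4*a_5 + q5*a_4 = 0, i.e. -461887944/5078125 + (57438332/1015625)*q1 + (-34792716/1015625)*q2 + (12537518/609375)*q3 + (-475314/40625)*q4 + (10934/1625)*q5 = 0.
  δ^10: a_10 + q1*a_9 + q2*a_8 + q3*a_7 + q4*a_6 + q5*a_5 = 0, i.e. 18365691092/126953125 + (-461887944/5078125)*q1 + (57438332/1015625)*q2 + (-34792716/1015625)*q3 + (12537518/609375)*q4 + (-475314/40625)*q5 = 0.
Solving this linear system: q1 = 403184/169755, q2 = -169091/282925, q3 = -16181648/4243875, q4 = -67139/282925, q5 = 895537/509265.
The numerator is Q*f truncated at degree 5: P0 = a_0 = 14/39; P1 = a_1 + q1*a_0 = 273350/1324089; P2 = a_2 + q1*a_1 + q2*a_0 = 3500/33951; P3 = a_3 + q1*a_2 + q2*a_1 + q3*a_0 = 75250/1324089; P4 = a_4 + q1*a_3 + q2*a_2 + q3*a_1 + q4*a_0 = 8750/441363; P5 = a_5 + q1*a_4 + q2*a_3 + q3*a_2 + q4*a_1 + q5*a_0 = 43750/3972267.

The Pade approximant has numerator coefficients [14/39, 273350/1324089, 3500/33951, 75250/1324089, 8750/441363, 43750/3972267]; denominator coefficients [1, 403184/169755, -169091/282925, -16181648/4243875, -67139/282925, 895537/509265].


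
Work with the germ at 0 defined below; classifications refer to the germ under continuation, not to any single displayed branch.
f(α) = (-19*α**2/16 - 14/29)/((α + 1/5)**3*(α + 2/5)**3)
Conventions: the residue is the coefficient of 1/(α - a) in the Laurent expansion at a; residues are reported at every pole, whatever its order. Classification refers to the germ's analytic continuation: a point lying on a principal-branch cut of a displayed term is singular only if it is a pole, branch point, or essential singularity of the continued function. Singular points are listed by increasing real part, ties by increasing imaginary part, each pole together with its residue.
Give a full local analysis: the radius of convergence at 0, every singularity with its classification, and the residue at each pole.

Radius of convergence at 0: 1/5.
At -2/5: a pole of order 3; residue 5095375/464.
At -1/5: a pole of order 3; residue -5095375/464.

Denominator factor (α + 1/5)^3: pole of order 3 at -1/5, modulus 1/5.
Denominator factor (α + 2/5)^3: pole of order 3 at -2/5, modulus 2/5.
The radius of convergence is the smallest modulus among the singular points: 1/5.
At the order-3 pole -2/5 set g(α) = (α - (-2/5))^3*f(α) = (-19*α**2/16 - 14/29)/(α + 1/5)**3.
Order-3 pole: residue = g''(a)/2; g''(-2/5) = 5095375/232, so the residue is 5095375/464.
At the order-3 pole -1/5 set g(α) = (α - (-1/5))^3*f(α) = (-19*α**2/16 - 14/29)/(α + 2/5)**3.
Order-3 pole: residue = g''(a)/2; g''(-1/5) = -5095375/232, so the residue is -5095375/464.
List the singular points by increasing real part (a conjugate pair: the negative imaginary part first).


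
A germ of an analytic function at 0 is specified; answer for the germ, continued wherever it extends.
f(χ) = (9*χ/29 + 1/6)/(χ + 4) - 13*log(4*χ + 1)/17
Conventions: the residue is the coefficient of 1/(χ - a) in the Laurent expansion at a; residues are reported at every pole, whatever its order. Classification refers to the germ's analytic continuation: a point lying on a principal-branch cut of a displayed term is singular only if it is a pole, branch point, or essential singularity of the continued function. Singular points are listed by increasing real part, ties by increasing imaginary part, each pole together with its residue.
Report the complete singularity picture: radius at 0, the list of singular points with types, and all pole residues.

Radius of convergence at 0: 1/4.
At -4: a pole of order 1; residue -187/174.
At -1/4: a logarithmic branch point.

Denominator factor (χ + 4): pole of order 1 at -4, modulus 4.
Branch term (-13/17)*log(1 - χ/(-1/4)): its argument vanishes at χ = -1/4, a logarithmic branch point, modulus 1/4.
The radius of convergence is the smallest modulus among the singular points: 1/4.
The branch term is analytic at -4 and contributes nothing to the residue; only the rational part matters.
At the order-1 pole -4 set g(χ) = (χ - (-4))*(rational part) = 9*χ/29 + 1/6.
Simple pole: residue = g(a) at a = -4, which is -187/174.
List the singular points by increasing real part (a conjugate pair: the negative imaginary part first).


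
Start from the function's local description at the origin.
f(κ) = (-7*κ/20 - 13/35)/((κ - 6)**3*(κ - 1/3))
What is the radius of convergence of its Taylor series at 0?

Denominator factor (κ - 6)^3: pole of order 3 at 6, modulus 6.
Denominator factor (κ - 1/3): pole of order 1 at 1/3, modulus 1/3.
The radius of convergence is the smallest modulus among the singular points: 1/3.

The radius of convergence is 1/3.


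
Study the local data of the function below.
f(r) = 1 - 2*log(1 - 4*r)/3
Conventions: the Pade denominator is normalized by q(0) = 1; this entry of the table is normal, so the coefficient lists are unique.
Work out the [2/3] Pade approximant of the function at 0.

The Pade approximant has numerator coefficients [1, -8/5, -152/45]; denominator coefficients [1, -64/15, 8/3, 64/45].

Taylor coefficients needed (expand at 0): a_0 = 1, a_1 = 8/3, a_2 = 16/3, a_3 = 128/9, a_4 = 128/3, a_5 = 2048/15.
Write the denominator as Q(r) = 1 + q1*r + q2*r^2 + q3*r^3. Requiring Q*f - P = O(r^6) with deg P <= 2 kills the coefficients of r^3..r^5 in Q*f:
  r^3: a_3 + q1*a_2 + q2*a_1 + q3*a_0 = 0, i.e. 128/9 + (16/3)*q1 + (8/3)*q2 + (1)*q3 = 0.
  r^4: a_4 + q1*a_3 + q2*a_2 + q3*a_1 = 0, i.e. 128/3 + (128/9)*q1 + (16/3)*q2 + (8/3)*q3 = 0.
  r^5: a_5 + q1*a_4 + q2*a_3 + q3*a_2 = 0, i.e. 2048/15 + (128/3)*q1 + (128/9)*q2 + (16/3)*q3 = 0.
Solving this linear system: q1 = -64/15, q2 = 8/3, q3 = 64/45.
The numerator is Q*f truncated at degree 2: P0 = a_0 = 1; P1 = a_1 + q1*a_0 = -8/5; P2 = a_2 + q1*a_1 + q2*a_0 = -152/45.


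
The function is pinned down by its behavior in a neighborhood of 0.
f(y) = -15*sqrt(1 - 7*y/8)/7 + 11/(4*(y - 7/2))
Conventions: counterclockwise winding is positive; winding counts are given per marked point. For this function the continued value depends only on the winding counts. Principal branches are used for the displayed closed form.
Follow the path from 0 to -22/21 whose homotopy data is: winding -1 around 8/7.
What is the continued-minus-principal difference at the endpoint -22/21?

Continued minus principal equals (5/7)*sqrt(69).

The rational part is single-valued and drops out of the difference; each branch term changes only by its own monodromy.
(-15/7)*sqrt(1 - y/(8/7)): winding -1 is odd, the square root flips sign, contributing -2*(-15/7)*sqrt(1 - (-22/21)/(8/7)) = -2*(-15/7)*sqrt(23/12) = (5/7)*sqrt(69).
Summing the contributions at y = -22/21 gives (5/7)*sqrt(69).


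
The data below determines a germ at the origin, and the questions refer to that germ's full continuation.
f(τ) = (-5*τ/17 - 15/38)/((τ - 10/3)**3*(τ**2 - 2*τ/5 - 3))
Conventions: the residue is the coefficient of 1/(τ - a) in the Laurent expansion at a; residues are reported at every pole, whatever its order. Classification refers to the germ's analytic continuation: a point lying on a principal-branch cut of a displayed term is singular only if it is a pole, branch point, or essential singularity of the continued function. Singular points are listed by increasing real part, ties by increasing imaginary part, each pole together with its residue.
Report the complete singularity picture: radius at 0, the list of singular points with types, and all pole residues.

Radius of convergence at 0: -1/5 + (2/5)*sqrt(19).
At 1/5 - (2/5)*sqrt(19): a pole of order 1; residue 75797181/1466297260 - (658911969/55719295880)*sqrt(19).
At 1/5 + (2/5)*sqrt(19): a pole of order 1; residue 75797181/1466297260 + (658911969/55719295880)*sqrt(19).
At 10/3: a pole of order 3; residue -75797181/733148630.


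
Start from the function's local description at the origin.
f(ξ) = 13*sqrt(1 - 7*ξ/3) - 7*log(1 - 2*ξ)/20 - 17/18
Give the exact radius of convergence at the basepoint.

The radius of convergence is 3/7.

Branch term (-7/20)*log(1 - ξ/(1/2)): its argument vanishes at ξ = 1/2, a logarithmic branch point, modulus 1/2.
Branch term (13)*sqrt(1 - ξ/(3/7)): its argument vanishes at ξ = 3/7, a square-root branch point, modulus 3/7.
The radius of convergence is the smallest modulus among the singular points: 3/7.


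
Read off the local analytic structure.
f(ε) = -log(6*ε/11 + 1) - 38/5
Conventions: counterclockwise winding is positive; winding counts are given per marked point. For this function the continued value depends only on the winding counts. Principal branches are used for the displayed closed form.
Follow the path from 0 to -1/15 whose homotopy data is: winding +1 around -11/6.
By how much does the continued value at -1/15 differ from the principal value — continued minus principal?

The rational part is single-valued and drops out of the difference; each branch term changes only by its own monodromy.
(-1)*log(1 - ε/(-11/6)): each positive loop around -11/6 adds 2*pi*i to the log, so winding +1 contributes (-1)*(1)*2*pi*i = -(2)*pi*i.
Summing the contributions at ε = -1/15 gives -(2)*pi*i.

Continued minus principal equals -(2)*pi*i.


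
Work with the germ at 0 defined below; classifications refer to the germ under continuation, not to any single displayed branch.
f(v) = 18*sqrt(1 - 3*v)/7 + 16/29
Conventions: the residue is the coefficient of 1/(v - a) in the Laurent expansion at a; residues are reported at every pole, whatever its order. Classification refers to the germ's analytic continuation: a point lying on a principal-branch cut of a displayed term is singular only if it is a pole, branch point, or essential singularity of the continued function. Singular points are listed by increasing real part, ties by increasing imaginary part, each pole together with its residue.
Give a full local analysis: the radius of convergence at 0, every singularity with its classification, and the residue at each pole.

Branch term (18/7)*sqrt(1 - v/(1/3)): its argument vanishes at v = 1/3, a square-root branch point, modulus 1/3.
The radius of convergence is the smallest modulus among the singular points: 1/3.

Radius of convergence at 0: 1/3.
At 1/3: an algebraic (square-root) branch point.


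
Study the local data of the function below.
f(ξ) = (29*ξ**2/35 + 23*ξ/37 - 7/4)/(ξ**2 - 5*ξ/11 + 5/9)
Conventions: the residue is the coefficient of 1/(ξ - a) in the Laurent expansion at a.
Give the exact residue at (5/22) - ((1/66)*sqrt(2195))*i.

The residue is (1422/2849) - ((2237729/75042660)*sqrt(2195))*i.

The factor ξ**2 - 5*ξ/11 + 5/9 splits as (ξ - a)(ξ - a') with a = (5/22) - ((1/66)*sqrt(2195))*i, a' = (5/22) + ((1/66)*sqrt(2195))*i. At the order-1 pole a set g(ξ) = (ξ - a)*f(ξ) = [29*ξ**2/35 + 23*ξ/37 - 7/4] / (ξ - a').
Simple pole: residue = g(a) at a = (5/22) - ((1/66)*sqrt(2195))*i, which is (1422/2849) - ((2237729/75042660)*sqrt(2195))*i.


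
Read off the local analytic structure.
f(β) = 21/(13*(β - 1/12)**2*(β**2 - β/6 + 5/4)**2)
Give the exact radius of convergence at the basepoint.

The radius of convergence is 1/12.

Denominator factor (β - 1/12)^2: pole of order 2 at 1/12, modulus 1/12.
Denominator factor (β**2 - β/6 + 5/4)^2: discriminant -179/36, complex-conjugate roots (1/12) + ((1/12)*sqrt(179))*i and (1/12) - ((1/12)*sqrt(179))*i; poles of order 2, moduli (1/2)*sqrt(5) and (1/2)*sqrt(5).
The radius of convergence is the smallest modulus among the singular points: 1/12.


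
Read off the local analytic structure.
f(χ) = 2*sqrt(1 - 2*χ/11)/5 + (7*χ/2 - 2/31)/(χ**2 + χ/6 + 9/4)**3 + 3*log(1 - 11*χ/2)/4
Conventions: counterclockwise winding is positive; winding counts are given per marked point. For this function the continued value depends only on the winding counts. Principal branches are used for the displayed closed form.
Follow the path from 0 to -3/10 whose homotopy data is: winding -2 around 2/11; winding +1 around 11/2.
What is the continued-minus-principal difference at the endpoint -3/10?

The rational part is single-valued and drops out of the difference; each branch term changes only by its own monodromy.
(3/4)*log(1 - χ/(2/11)): each positive loop around 2/11 adds 2*pi*i to the log, so winding -2 contributes (3/4)*(-2)*2*pi*i = -(3)*pi*i.
(2/5)*sqrt(1 - χ/(11/2)): winding +1 is odd, the square root flips sign, contributing -2*(2/5)*sqrt(1 - (-3/10)/(11/2)) = -2*(2/5)*sqrt(58/55) = -(4/275)*sqrt(3190).
Summing the contributions at χ = -3/10 gives (-(4/275)*sqrt(3190)) - ((3)*pi)*i.

Continued minus principal equals (-(4/275)*sqrt(3190)) - ((3)*pi)*i.


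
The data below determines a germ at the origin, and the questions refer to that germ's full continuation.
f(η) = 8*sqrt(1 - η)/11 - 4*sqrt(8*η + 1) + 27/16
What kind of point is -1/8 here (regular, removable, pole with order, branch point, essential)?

The term (-4)*sqrt(1 - η/(-1/8)) has argument 1 - -1/8/(-1/8) = 0 at -1/8: a square-root (algebraic, two-sheeted) branch point; the remaining terms are analytic or single-valued there.

The point is an algebraic (square-root) branch point.


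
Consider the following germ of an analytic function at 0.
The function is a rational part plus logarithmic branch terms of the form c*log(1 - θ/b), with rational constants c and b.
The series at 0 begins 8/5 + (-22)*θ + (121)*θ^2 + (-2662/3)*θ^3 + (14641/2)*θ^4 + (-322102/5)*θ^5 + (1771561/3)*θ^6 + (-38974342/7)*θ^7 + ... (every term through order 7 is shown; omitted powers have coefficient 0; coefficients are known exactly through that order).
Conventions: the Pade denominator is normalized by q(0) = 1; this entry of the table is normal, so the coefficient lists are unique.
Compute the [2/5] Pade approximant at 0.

Taylor coefficients needed (read off): a_0 = 8/5, a_1 = -22, a_2 = 121, a_3 = -2662/3, a_4 = 14641/2, a_5 = -322102/5, a_6 = 1771561/3, a_7 = -38974342/7.
Write the denominator as Q(θ) = 1 + q1*θ + q2*θ^2 + q3*θ^3 + q4*θ^4 + q5*θ^5. Requiring Q*f - P = O(θ^8) with deg P <= 2 kills the coefficients of θ^3..θ^7 in Q*f:
  θ^3: a_3 + q1*a_2 + q2*a_1 + q3*a_0 = 0, i.e. -2662/3 + (121)*q1 + (-22)*q2 + (8/5)*q3 = 0.
  θ^4: a_4 + q1*a_3 + q2*a_2 + q3*a_1 + q4*a_0 = 0, i.e. 14641/2 + (-2662/3)*q1 + (121)*q2 + (-22)*q3 + (8/5)*q4 = 0.
  θ^5: a_5 + q1*a_4 + q2*a_3 + q3*a_2 + q4*a_1 + q5*a_0 = 0, i.e. -322102/5 + (14641/2)*q1 + (-2662/3)*q2 + (121)*q3 + (-22)*q4 + (8/5)*q5 = 0.
  θ^6: a_6 + q1*a_5 + q2*a_4 + q3*a_3 + q4*a_2 + q5*a_1 = 0, i.e. 1771561/3 + (-322102/5)*q1 + (14641/2)*q2 + (-2662/3)*q3 + (121)*q4 + (-22)*q5 = 0.
  θ^7: a_7 + q1*a_6 + q2*a_5 + q3*a_4 + q4*a_3 + q5*a_2 = 0, i.e. -38974342/7 + (1771561/3)*q1 + (-322102/5)*q2 + (14641/2)*q3 + (-2662/3)*q4 + (121)*q5 = 0.
Solving this linear system: q1 = 1652145/123347, q2 = 23028115/740082, q3 = -11293535/370041, q4 = 118665305/1480164, q5 = -392642338/1110123.
The numerator is Q*f truncated at degree 2: P0 = a_0 = 8/5; P1 = a_1 + q1*a_0 = -70202/123347; P2 = a_2 + q1*a_1 + q2*a_0 = -45844117/370041.

The Pade approximant has numerator coefficients [8/5, -70202/123347, -45844117/370041]; denominator coefficients [1, 1652145/123347, 23028115/740082, -11293535/370041, 118665305/1480164, -392642338/1110123].


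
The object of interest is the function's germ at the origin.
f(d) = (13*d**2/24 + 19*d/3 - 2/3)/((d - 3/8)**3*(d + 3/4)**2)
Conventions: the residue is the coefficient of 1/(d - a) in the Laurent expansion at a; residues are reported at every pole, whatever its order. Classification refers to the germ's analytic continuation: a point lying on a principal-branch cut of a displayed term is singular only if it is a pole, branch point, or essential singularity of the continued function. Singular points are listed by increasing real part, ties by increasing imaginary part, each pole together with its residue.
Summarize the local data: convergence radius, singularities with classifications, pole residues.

Denominator factor (d + 3/4)^2: pole of order 2 at -3/4, modulus 3/4.
Denominator factor (d - 3/8)^3: pole of order 3 at 3/8, modulus 3/8.
The radius of convergence is the smallest modulus among the singular points: 3/8.
At the order-2 pole -3/4 set g(d) = (d - (-3/4))^2*f(d) = (13*d**2/24 + 19*d/3 - 2/3)/(d - 3/8)**3.
Order-2 pole: residue = g'(a); g'(-3/4) = 37376/6561, so the residue is 37376/6561.
At the order-3 pole 3/8 set g(d) = (d - (3/8))^3*f(d) = (13*d**2/24 + 19*d/3 - 2/3)/(d + 3/4)**2.
Order-3 pole: residue = g''(a)/2; g''(3/8) = -74752/6561, so the residue is -37376/6561.
List the singular points by increasing real part (a conjugate pair: the negative imaginary part first).

Radius of convergence at 0: 3/8.
At -3/4: a pole of order 2; residue 37376/6561.
At 3/8: a pole of order 3; residue -37376/6561.


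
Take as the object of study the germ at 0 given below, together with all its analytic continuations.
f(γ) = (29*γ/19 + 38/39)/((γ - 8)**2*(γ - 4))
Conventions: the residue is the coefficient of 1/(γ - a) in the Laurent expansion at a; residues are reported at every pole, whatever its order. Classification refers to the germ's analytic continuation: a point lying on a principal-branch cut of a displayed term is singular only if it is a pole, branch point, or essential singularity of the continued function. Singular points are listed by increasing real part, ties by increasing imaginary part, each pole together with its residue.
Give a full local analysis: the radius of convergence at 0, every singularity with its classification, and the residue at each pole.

Radius of convergence at 0: 4.
At 4: a pole of order 1; residue 2623/5928.
At 8: a pole of order 2; residue -2623/5928.

Denominator factor (γ - 4): pole of order 1 at 4, modulus 4.
Denominator factor (γ - 8)^2: pole of order 2 at 8, modulus 8.
The radius of convergence is the smallest modulus among the singular points: 4.
At the order-1 pole 4 set g(γ) = (γ - (4))*f(γ) = (29*γ/19 + 38/39)/(γ - 8)**2.
Simple pole: residue = g(a) at a = 4, which is 2623/5928.
At the order-2 pole 8 set g(γ) = (γ - (8))^2*f(γ) = (29*γ/19 + 38/39)/(γ - 4).
Order-2 pole: residue = g'(a); g'(8) = -2623/5928, so the residue is -2623/5928.
List the singular points by increasing real part (a conjugate pair: the negative imaginary part first).


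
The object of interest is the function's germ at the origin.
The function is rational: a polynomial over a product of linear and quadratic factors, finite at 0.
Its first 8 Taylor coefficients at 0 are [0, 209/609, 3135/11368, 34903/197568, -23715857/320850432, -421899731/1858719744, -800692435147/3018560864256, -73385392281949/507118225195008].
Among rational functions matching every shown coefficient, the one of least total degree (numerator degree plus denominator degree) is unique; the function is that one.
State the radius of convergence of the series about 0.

The radius of convergence is (2/11)*sqrt(33).

No rational of total degree below 4 reproduces all 8 coefficients; solving the [1/3] Pade equations on them gives f(κ) = 19*κ/(29*(κ + 7/4)*(κ**2 - 3*κ/2 + 12/11)), whose expansion matches every shown term.
Denominator factor (κ + 7/4): pole of order 1 at -7/4, modulus 7/4.
Denominator factor (κ**2 - 3*κ/2 + 12/11): discriminant -93/44, complex-conjugate roots (3/4) + ((1/44)*sqrt(1023))*i and (3/4) - ((1/44)*sqrt(1023))*i; poles of order 1, moduli (2/11)*sqrt(33) and (2/11)*sqrt(33).
The radius of convergence is the smallest modulus among the singular points: (2/11)*sqrt(33).


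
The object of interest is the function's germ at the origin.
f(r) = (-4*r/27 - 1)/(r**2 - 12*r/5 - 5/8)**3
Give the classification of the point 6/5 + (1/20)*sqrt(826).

The denominator factor r**2 - 12*r/5 - 5/8 vanishes at 6/5 + (1/20)*sqrt(826) and appears to the power 3; the numerator there equals -53/45 - (1/135)*sqrt(826), nonzero, and no other factor vanishes.
Hence a pole whose order is the multiplicity, 3.

The point is a pole of order 3.


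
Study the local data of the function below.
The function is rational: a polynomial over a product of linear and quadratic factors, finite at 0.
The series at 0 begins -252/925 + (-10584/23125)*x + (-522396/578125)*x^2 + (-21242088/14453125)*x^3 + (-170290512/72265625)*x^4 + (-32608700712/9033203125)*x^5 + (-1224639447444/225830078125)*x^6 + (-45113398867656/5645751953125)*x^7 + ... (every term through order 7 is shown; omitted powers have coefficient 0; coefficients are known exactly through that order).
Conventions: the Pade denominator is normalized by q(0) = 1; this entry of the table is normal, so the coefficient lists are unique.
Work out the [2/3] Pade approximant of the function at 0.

The Pade approximant has numerator coefficients [-252/925, 10584/127835, -756/25567]; denominator coefficients [1, -34272/17275, 53856/431875, 84294/86375].

Taylor coefficients needed (read off): a_0 = -252/925, a_1 = -10584/23125, a_2 = -522396/578125, a_3 = -21242088/14453125, a_4 = -170290512/72265625, a_5 = -32608700712/9033203125.
Write the denominator as Q(x) = 1 + q1*x + q2*x^2 + q3*x^3. Requiring Q*f - P = O(x^6) with deg P <= 2 kills the coefficients of x^3..x^5 in Q*f:
  x^3: a_3 + q1*a_2 + q2*a_1 + q3*a_0 = 0, i.e. -21242088/14453125 + (-522396/578125)*q1 + (-10584/23125)*q2 + (-252/925)*q3 = 0.
  x^4: a_4 + q1*a_3 + q2*a_2 + q3*a_1 = 0, i.e. -170290512/72265625 + (-21242088/14453125)*q1 + (-522396/578125)*q2 + (-10584/23125)*q3 = 0.
  x^5: a_5 + q1*a_4 + q2*a_3 + q3*a_2 = 0, i.e. -32608700712/9033203125 + (-170290512/72265625)*q1 + (-21242088/14453125)*q2 + (-522396/578125)*q3 = 0.
Solving this linear system: q1 = -34272/17275, q2 = 53856/431875, q3 = 84294/86375.
The numerator is Q*f truncated at degree 2: P0 = a_0 = -252/925; P1 = a_1 + q1*a_0 = 10584/127835; P2 = a_2 + q1*a_1 + q2*a_0 = -756/25567.


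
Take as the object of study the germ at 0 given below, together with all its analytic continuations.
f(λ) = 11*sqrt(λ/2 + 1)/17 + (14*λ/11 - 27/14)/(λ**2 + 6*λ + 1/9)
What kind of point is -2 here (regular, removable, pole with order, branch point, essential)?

The term (11/17)*sqrt(1 - λ/(-2)) has argument 1 - -2/(-2) = 0 at -2: a square-root (algebraic, two-sheeted) branch point; the remaining terms are analytic or single-valued there.

The point is an algebraic (square-root) branch point.


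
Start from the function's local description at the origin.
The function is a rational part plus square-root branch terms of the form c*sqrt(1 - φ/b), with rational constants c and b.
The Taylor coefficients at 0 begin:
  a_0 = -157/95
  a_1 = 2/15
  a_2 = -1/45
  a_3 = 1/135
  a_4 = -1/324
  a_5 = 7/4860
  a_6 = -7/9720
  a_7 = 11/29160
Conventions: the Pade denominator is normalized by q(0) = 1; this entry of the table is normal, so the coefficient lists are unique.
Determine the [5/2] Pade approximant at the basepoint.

The Pade approximant has numerator coefficients [-157/95, -512/399, -439/2394, 2/189, -1/2268, 1/34020]; denominator coefficients [1, 6/7, 1/6].

Taylor coefficients needed (read off): a_0 = -157/95, a_1 = 2/15, a_2 = -1/45, a_3 = 1/135, a_4 = -1/324, a_5 = 7/4860, a_6 = -7/9720, a_7 = 11/29160.
Write the denominator as Q(φ) = 1 + q1*φ + q2*φ^2. Requiring Q*f - P = O(φ^8) with deg P <= 5 kills the coefficients of φ^6..φ^7 in Q*f:
  φ^6: a_6 + q1*a_5 + q2*a_4 = 0, i.e. -7/9720 + (7/4860)*q1 + (-1/324)*q2 = 0.
  φ^7: a_7 + q1*a_6 + q2*a_5 = 0, i.e. 11/29160 + (-7/9720)*q1 + (7/4860)*q2 = 0.
Solving this linear system: q1 = 6/7, q2 = 1/6.
The numerator is Q*f truncated at degree 5: P0 = a_0 = -157/95; P1 = a_1 + q1*a_0 = -512/399; P2 = a_2 + q1*a_1 + q2*a_0 = -439/2394; P3 = a_3 + q1*a_2 + q2*a_1 = 2/189; P4 = a_4 + q1*a_3 + q2*a_2 = -1/2268; P5 = a_5 + q1*a_4 + q2*a_3 = 1/34020.


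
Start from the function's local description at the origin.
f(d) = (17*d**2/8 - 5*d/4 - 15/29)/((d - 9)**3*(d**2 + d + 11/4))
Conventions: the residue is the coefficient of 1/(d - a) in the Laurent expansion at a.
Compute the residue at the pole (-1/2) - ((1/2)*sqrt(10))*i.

The factor d**2 + d + 11/4 splits as (d - a)(d - a') with a = (-1/2) - ((1/2)*sqrt(10))*i, a' = (-1/2) + ((1/2)*sqrt(10))*i. At the order-1 pole a set g(d) = (d - a)*f(d) = [(17*d**2/8 - 5*d/4 - 15/29)/(d - 9)**3] / (d - a').
Simple pole: residue = g(a) at a = (-1/2) - ((1/2)*sqrt(10))*i, which is (500075/204259244) + ((10472213/59235180760)*sqrt(10))*i.

The residue is (500075/204259244) + ((10472213/59235180760)*sqrt(10))*i.


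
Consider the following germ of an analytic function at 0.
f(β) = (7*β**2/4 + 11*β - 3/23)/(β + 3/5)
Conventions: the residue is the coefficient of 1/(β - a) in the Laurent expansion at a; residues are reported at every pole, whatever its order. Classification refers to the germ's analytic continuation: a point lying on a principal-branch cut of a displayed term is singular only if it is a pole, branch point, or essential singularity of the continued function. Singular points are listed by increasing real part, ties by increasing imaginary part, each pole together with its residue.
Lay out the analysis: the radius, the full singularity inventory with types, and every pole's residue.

Radius of convergence at 0: 3/5.
At -3/5: a pole of order 1; residue -14031/2300.

Denominator factor (β + 3/5): pole of order 1 at -3/5, modulus 3/5.
The radius of convergence is the smallest modulus among the singular points: 3/5.
At the order-1 pole -3/5 set g(β) = (β - (-3/5))*f(β) = 7*β**2/4 + 11*β - 3/23.
Simple pole: residue = g(a) at a = -3/5, which is -14031/2300.


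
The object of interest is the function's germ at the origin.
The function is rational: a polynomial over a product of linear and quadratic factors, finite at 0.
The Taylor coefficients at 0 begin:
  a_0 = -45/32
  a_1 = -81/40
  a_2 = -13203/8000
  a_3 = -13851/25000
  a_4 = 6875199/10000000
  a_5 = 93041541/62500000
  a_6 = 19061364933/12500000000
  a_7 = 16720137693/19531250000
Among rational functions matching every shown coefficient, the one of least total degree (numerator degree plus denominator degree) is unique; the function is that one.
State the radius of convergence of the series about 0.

The radius of convergence is (1/3)*sqrt(10).

No rational of total degree below 2 reproduces all 8 coefficients; solving the [0/2] Pade equations on them gives f(ξ) = -25/(16*(ξ**2 - 8*ξ/5 + 10/9)), whose expansion matches every shown term.
Denominator factor (ξ**2 - 8*ξ/5 + 10/9): discriminant -424/225, complex-conjugate roots (4/5) + ((1/15)*sqrt(106))*i and (4/5) - ((1/15)*sqrt(106))*i; poles of order 1, moduli (1/3)*sqrt(10) and (1/3)*sqrt(10).
The radius of convergence is the smallest modulus among the singular points: (1/3)*sqrt(10).


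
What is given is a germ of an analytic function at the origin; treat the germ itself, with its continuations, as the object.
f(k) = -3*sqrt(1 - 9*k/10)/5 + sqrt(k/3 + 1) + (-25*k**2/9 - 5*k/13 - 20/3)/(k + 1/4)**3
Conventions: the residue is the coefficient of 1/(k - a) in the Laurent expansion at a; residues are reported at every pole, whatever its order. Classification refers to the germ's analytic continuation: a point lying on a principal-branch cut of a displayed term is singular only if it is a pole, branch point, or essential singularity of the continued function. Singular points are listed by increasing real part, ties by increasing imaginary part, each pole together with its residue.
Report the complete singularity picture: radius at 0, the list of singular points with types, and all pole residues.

Denominator factor (k + 1/4)^3: pole of order 3 at -1/4, modulus 1/4.
Branch term (1)*sqrt(1 - k/(-3)): its argument vanishes at k = -3, a square-root branch point, modulus 3.
Branch term (-3/5)*sqrt(1 - k/(10/9)): its argument vanishes at k = 10/9, a square-root branch point, modulus 10/9.
The radius of convergence is the smallest modulus among the singular points: 1/4.
The branch terms are analytic at -1/4 and contribute nothing to the residue; only the rational part matters.
At the order-3 pole -1/4 set g(k) = (k - (-1/4))^3*(rational part) = -25*k**2/9 - 5*k/13 - 20/3.
Order-3 pole: residue = g''(a)/2; g''(-1/4) = -50/9, so the residue is -25/9.
List the singular points by increasing real part (a conjugate pair: the negative imaginary part first).

Radius of convergence at 0: 1/4.
At -3: an algebraic (square-root) branch point.
At -1/4: a pole of order 3; residue -25/9.
At 10/9: an algebraic (square-root) branch point.


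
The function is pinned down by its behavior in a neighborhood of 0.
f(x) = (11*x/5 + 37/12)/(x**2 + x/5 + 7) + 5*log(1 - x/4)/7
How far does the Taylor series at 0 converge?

Denominator factor (x**2 + x/5 + 7): discriminant -699/25, complex-conjugate roots (-1/10) + ((1/10)*sqrt(699))*i and (-1/10) - ((1/10)*sqrt(699))*i; poles of order 1, moduli sqrt(7) and sqrt(7).
Branch term (5/7)*log(1 - x/(4)): its argument vanishes at x = 4, a logarithmic branch point, modulus 4.
The radius of convergence is the smallest modulus among the singular points: sqrt(7).

The radius of convergence is sqrt(7).
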